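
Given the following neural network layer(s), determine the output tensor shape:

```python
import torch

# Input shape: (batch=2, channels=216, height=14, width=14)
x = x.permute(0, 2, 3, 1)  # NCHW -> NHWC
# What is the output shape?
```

Input: (2, 216, 14, 14) -> Output: (2, 14, 14, 216)

Answer: (2, 14, 14, 216)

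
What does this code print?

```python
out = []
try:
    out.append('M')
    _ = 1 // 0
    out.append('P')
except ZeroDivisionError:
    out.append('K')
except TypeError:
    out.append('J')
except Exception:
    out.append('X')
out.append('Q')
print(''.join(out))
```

Execution trace: 'M' (try body) → 'K' (except ZeroDivisionError) → 'Q' (after the try/except). Output: MKQ

Answer: MKQ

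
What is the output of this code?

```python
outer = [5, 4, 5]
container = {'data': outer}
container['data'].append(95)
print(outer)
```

Key concept: dict holds reference to list.
Step by step:
`outer = [5, 4, 5]` → outer = [5, 4, 5]
`container = {'data': outer}` → container = {'data': [5, 4, 5]}
`container['data'].append(95)` → outer = [5, 4, 5, 95]; container = {'data': [5, 4, 5, 95]}
`print(outer)` → prints [5, 4, 5, 95]

Answer: [5, 4, 5, 95]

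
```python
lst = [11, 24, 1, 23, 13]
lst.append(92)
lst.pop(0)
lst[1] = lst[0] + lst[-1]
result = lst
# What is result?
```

Trace:
`lst = [11, 24, 1, 23, 13]` → lst = [11, 24, 1, 23, 13]
`lst.append(92)` → lst = [11, 24, 1, 23, 13, 92]
`lst.pop(0)` → lst = [24, 1, 23, 13, 92]
`lst[1] = lst[0] + lst[-1]` → lst = [24, 116, 23, 13, 92]
`result = lst` → result = [24, 116, 23, 13, 92]
So result = [24, 116, 23, 13, 92]

Answer: [24, 116, 23, 13, 92]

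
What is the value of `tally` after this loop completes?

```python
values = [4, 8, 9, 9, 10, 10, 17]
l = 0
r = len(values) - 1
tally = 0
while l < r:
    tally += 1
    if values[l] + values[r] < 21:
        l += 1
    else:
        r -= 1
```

Steps to find pair summing to 21
`tally` takes the values: 0 → 1 → 2 → 3 → 4 → 5 → 6

Answer: 6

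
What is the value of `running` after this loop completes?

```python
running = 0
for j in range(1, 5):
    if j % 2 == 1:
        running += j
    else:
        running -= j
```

Add odd, subtract even
`running` takes the values: 0 → 1 → -1 → 2 → -2

Answer: -2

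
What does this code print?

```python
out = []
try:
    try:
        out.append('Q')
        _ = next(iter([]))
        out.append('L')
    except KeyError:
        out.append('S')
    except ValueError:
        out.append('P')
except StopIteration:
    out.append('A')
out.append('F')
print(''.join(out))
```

Execution trace: 'Q' (inner try body) → 'A' (outer except StopIteration) → 'F' (after the try/except). Output: QAF

Answer: QAF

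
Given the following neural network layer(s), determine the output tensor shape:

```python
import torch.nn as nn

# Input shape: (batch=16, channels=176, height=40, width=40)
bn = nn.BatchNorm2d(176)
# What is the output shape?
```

Input: (16, 176, 40, 40) -> Output: (16, 176, 40, 40)

Answer: (16, 176, 40, 40)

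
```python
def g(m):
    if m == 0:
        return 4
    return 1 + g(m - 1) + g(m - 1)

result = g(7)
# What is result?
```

g(m) = 1 + 2·g(m-1), g(0)=4. Closed form: (4+1)·2^7 - 1 = 639.

Answer: 639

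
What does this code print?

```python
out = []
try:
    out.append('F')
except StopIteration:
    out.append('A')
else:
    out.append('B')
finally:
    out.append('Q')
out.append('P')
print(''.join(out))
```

Execution trace: 'F' (try body, no exception) → 'B' (else) → 'Q' (finally) → 'P' (after the try/except). Output: FBQP

Answer: FBQP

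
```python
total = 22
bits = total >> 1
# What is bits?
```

Trace:
`total = 22` → total = 22
`bits = total >> 1` → bits = 11
So bits = 11

Answer: 11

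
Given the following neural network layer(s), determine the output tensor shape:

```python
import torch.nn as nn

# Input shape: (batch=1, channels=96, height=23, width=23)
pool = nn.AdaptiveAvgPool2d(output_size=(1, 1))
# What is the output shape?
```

Input: (1, 96, 23, 23) -> Output: (1, 96, 1, 1)

Answer: (1, 96, 1, 1)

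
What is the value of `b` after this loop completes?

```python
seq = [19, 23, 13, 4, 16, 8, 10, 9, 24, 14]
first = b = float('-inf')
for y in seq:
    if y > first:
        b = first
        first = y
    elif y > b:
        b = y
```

Second largest (with repeats) in [19, 23, 13, 4, 16, 8, 10, 9, 24, 14]
`b` takes the values: -inf → 19 → 23

Answer: 23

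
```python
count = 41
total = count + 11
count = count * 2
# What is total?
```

Trace:
`count = 41` → count = 41
`total = count + 11` → total = 52
`count = count * 2` → count = 82
So total = 52

Answer: 52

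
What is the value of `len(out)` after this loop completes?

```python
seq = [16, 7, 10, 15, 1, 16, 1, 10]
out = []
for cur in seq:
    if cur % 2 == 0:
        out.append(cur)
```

Count even numbers in [16, 7, 10, 15, 1, 16, 1, 10]
`out` takes the values: [] → [16] → [16, 10] → [16, 10, 16] → [16, 10, 16, 10]
So `len(out)` = 4

Answer: 4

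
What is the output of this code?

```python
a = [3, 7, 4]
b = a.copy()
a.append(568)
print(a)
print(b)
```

Key concept: list.copy() creates independent copy.
Step by step:
`a = [3, 7, 4]` → a = [3, 7, 4]
`b = a.copy()` → b = [3, 7, 4]
`a.append(568)` → a = [3, 7, 4, 568]
`print(a)` → prints [3, 7, 4, 568]
`print(b)` → prints [3, 7, 4]

Answer:
[3, 7, 4, 568]
[3, 7, 4]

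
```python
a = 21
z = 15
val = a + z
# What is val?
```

Trace:
`a = 21` → a = 21
`z = 15` → z = 15
`val = a + z` → val = 36
So val = 36

Answer: 36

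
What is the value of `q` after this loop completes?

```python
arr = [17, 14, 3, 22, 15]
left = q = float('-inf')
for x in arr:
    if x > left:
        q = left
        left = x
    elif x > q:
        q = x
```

Second largest (with repeats) in [17, 14, 3, 22, 15]
`q` takes the values: -inf → 14 → 17

Answer: 17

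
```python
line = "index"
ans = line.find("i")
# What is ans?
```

Trace:
`line = "index"` → line = 'index'
`ans = line.find("i")` → ans = 0
So ans = 0

Answer: 0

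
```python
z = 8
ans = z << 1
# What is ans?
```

Trace:
`z = 8` → z = 8
`ans = z << 1` → ans = 16
So ans = 16

Answer: 16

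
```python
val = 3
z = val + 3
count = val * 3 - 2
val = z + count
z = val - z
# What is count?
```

Trace:
`val = 3` → val = 3
`z = val + 3` → z = 6
`count = val * 3 - 2` → count = 7
`val = z + count` → val = 13
`z = val - z` → z = 7
So count = 7

Answer: 7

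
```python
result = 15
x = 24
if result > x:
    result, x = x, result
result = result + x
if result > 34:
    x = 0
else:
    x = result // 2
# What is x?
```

Trace:
`result = 15` → result = 15
`x = 24` → x = 24
`if result > x: ...` → result > x is False → no variable changes
`result = result + x` → result = 39
`if result > 34: ...` → result > 34 is True → x = 0
So x = 0

Answer: 0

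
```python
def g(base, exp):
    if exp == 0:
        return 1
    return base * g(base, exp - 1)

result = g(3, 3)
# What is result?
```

g(3, 3) = 3 * 3 * 3 = 27

Answer: 27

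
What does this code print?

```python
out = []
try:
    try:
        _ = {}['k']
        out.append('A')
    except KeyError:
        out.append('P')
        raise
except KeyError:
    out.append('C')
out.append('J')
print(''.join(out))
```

Execution trace: 'P' (inner except KeyError) → 'C' (outer except KeyError) → 'J' (after the try/except). Output: PCJ

Answer: PCJ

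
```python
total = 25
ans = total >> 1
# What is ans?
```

Trace:
`total = 25` → total = 25
`ans = total >> 1` → ans = 12
So ans = 12

Answer: 12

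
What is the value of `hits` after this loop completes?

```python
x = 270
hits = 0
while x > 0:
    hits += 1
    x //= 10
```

Count digits by repeated division by 10
`hits` takes the values: 0 → 1 → 2 → 3

Answer: 3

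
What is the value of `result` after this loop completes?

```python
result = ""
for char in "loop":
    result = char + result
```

Reverse 'loop'
`result` takes the values: "" → "l" → "ol" → "ool" → "pool"

Answer: "pool"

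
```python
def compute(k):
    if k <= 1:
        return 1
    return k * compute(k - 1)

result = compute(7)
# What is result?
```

compute(7) = 7 * 6 * 5 * 4 * 3 * 2 * 1 = 5040

Answer: 5040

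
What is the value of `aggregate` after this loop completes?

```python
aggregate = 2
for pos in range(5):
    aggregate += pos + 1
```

Start at 2, add 1 to 5 = 17
`aggregate` takes the values: 2 → 3 → 5 → 8 → 12 → 17

Answer: 17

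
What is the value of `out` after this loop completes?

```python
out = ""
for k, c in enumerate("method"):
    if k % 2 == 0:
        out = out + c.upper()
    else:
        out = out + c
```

Uppercase even positions in 'method'
`out` takes the values: "" → "M" → "Me" → "MeT" → "MeTh" → "MeThO" → "MeThOd"

Answer: "MeThOd"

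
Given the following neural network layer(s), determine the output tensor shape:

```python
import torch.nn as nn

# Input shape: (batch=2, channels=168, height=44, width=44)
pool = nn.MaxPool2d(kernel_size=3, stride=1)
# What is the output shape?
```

Input: (2, 168, 44, 44) -> Output: (2, 168, 42, 42)

Answer: (2, 168, 42, 42)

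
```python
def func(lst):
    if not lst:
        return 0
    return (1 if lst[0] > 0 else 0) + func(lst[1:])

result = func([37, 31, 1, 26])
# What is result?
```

Count of positive elements in [37, 31, 1, 26] = 4

Answer: 4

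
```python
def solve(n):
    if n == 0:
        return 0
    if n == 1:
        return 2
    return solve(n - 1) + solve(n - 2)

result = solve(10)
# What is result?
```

Build up from base cases: solve(0)=0, solve(1)=2, solve(2)=2, solve(3)=4, solve(4)=6, solve(5)=10, solve(6)=16, ..., solve(10)=110

Answer: 110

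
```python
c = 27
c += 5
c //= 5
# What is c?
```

Trace:
`c = 27` → c = 27
`c += 5` → c = 32
`c //= 5` → c = 6
So c = 6

Answer: 6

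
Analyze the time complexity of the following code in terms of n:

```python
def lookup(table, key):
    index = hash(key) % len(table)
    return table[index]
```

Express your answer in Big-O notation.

This is Hash table lookup (average case). Time complexity: O(1).

Answer: O(1)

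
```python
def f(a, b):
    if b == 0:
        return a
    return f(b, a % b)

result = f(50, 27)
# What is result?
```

f(50, 27) -> f(27, 23) -> f(23, 4) -> f(4, 3) -> f(3, 1) -> f(1, 0) -> 1

Answer: 1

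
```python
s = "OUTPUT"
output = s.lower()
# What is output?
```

Trace:
`s = "OUTPUT"` → s = 'OUTPUT'
`output = s.lower()` → output = 'output'
So output = 'output'

Answer: 'output'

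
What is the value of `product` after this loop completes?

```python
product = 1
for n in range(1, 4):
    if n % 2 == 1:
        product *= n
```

Product of odd numbers 1 to 3
`product` takes the values: 1 → 3

Answer: 3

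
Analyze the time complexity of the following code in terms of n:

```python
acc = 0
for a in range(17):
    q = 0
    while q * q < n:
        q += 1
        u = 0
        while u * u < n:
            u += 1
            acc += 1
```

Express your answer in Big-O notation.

Each loop level contributes: 1 × √n × √n. Multiplying the contributions gives O(n).

Answer: O(n)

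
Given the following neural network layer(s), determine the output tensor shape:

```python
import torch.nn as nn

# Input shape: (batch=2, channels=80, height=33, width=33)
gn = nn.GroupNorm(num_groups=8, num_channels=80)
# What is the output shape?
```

Input: (2, 80, 33, 33) -> Output: (2, 80, 33, 33)

Answer: (2, 80, 33, 33)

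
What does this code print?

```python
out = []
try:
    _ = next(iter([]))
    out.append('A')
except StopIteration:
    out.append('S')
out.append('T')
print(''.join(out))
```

Execution trace: 'S' (except StopIteration) → 'T' (after the try/except). Output: ST

Answer: ST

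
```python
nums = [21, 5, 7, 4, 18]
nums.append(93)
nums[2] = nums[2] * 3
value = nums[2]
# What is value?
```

Trace:
`nums = [21, 5, 7, 4, 18]` → nums = [21, 5, 7, 4, 18]
`nums.append(93)` → nums = [21, 5, 7, 4, 18, 93]
`nums[2] = nums[2] * 3` → nums = [21, 5, 21, 4, 18, 93]
`value = nums[2]` → value = 21
So value = 21

Answer: 21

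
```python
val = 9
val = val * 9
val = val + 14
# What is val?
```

Trace:
`val = 9` → val = 9
`val = val * 9` → val = 81
`val = val + 14` → val = 95
So val = 95

Answer: 95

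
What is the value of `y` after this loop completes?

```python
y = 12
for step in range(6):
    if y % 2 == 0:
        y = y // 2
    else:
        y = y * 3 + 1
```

Collatz-style transformation from 12
`y` takes the values: 12 → 6 → 3 → 10 → 5 → 16 → 8

Answer: 8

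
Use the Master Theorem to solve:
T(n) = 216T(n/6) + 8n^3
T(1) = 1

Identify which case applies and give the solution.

a=216, b=6, f(n)=8n^3. log_6(216) = 3. Since c=3 = 3, Case 2 applies: T(n) = Θ(n^log_b(a) · log n) = O(n^3 log n).

Answer: O(n^3 log n) - Case 2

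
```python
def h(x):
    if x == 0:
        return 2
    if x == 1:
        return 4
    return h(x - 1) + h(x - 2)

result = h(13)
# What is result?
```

Build up from base cases: h(0)=2, h(1)=4, h(2)=6, h(3)=10, h(4)=16, h(5)=26, h(6)=42, ..., h(13)=1220

Answer: 1220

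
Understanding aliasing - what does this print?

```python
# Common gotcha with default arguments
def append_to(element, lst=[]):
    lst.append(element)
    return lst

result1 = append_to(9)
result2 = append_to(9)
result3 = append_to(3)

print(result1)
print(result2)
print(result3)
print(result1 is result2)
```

Key concept: mutable default argument gotcha.
Step by step:
`result1 = append_to(9)` → result1 = [9]
`result2 = append_to(9)` → result1 = [9, 9] (same object as result2); result2 = [9, 9] (same object as result1)
`result3 = append_to(3)` → result1 = [9, 9, 3] (same object as result2, result3); result2 = [9, 9, 3] (same object as result1, result3); result3 = [9, 9, 3] (same object as result1, result2)
`print(result1)` → prints [9, 9, 3]
`print(result2)` → prints [9, 9, 3]
`print(result3)` → prints [9, 9, 3]
`print(result1 is result2)` → prints True

Answer:
[9, 9, 3]
[9, 9, 3]
[9, 9, 3]
True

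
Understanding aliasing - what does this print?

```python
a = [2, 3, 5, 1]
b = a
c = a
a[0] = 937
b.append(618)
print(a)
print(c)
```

Key concept: multiple aliases.
Step by step:
`a = [2, 3, 5, 1]` → a = [2, 3, 5, 1]
`b = a` → b = [2, 3, 5, 1] (same object as a)
`c = a` → c = [2, 3, 5, 1] (same object as a, b)
`a[0] = 937` → a = [937, 3, 5, 1] (same object as b, c); b = [937, 3, 5, 1] (same object as a, c); c = [937, 3, 5, 1] (same object as a, b)
`b.append(618)` → a = [937, 3, 5, 1, 618] (same object as b, c); b = [937, 3, 5, 1, 618] (same object as a, c); c = [937, 3, 5, 1, 618] (same object as a, b)
`print(a)` → prints [937, 3, 5, 1, 618]
`print(c)` → prints [937, 3, 5, 1, 618]

Answer:
[937, 3, 5, 1, 618]
[937, 3, 5, 1, 618]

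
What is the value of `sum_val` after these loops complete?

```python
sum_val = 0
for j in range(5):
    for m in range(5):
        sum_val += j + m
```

Sum of all j+m for j,m in 5x5
`sum_val` takes the values: 0 → 1 → 3 → 6 → 10 → 11 → 13 → 16 → 20 → 25 → 27 → 30 → 34 → 39 → 45 → 48 → 52 → 57 → 63 → 70 → 74 → 79 → 85 → 92 → 100

Answer: 100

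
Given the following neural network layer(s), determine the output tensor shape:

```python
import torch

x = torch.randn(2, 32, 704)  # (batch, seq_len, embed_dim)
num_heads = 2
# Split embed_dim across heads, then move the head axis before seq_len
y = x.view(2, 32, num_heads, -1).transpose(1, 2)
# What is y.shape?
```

Input: (2, 32, 704) -> head_dim = 704 // 2 = 352; after view: (2, 32, 2, 352) -> after transpose(1, 2): (2, 2, 32, 352) -> Output: (2, 2, 32, 352)

Answer: (2, 2, 32, 352)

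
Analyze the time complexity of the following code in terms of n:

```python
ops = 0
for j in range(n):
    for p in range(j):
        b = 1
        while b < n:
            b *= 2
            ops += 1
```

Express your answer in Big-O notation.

Each loop level contributes: n × n × log n. Multiplying the contributions gives O(n^2 log n).

Answer: O(n^2 log n)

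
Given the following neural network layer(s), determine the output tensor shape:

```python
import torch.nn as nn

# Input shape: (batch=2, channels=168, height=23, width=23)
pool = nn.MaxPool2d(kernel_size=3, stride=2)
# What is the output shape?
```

Input: (2, 168, 23, 23) -> Output: (2, 168, 11, 11)

Answer: (2, 168, 11, 11)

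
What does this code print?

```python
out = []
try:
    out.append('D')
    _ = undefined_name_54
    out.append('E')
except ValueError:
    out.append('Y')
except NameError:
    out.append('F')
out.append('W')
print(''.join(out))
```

Execution trace: 'D' (try body) → 'F' (except NameError) → 'W' (after the try/except). Output: DFW

Answer: DFW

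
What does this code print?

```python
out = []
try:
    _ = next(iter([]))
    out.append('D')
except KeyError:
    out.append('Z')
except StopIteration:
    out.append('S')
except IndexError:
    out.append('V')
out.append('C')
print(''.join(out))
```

Execution trace: 'S' (except StopIteration) → 'C' (after the try/except). Output: SC

Answer: SC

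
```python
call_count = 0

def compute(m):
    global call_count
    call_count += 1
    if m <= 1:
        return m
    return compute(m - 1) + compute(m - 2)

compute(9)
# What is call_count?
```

Calls(m) = 1 + Calls(m-1) + Calls(m-2); Calls(0)=Calls(1)=1. For m=9 this gives 109.

Answer: 109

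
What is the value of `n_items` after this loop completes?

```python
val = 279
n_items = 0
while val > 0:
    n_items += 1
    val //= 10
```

Count digits by repeated division by 10
`n_items` takes the values: 0 → 1 → 2 → 3

Answer: 3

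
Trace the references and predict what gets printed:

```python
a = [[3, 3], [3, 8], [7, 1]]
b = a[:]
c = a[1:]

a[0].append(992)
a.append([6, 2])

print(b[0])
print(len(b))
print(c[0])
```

Key concept: slice with nested mutation.
Step by step:
`a = [[3, 3], [3, 8], [7, 1]]` → a = [[3, 3], [3, 8], [7, 1]]
`b = a[:]` → b = [[3, 3], [3, 8], [7, 1]]
`c = a[1:]` → c = [[3, 8], [7, 1]]
`a[0].append(992)` → a = [[3, 3, 992], [3, 8], [7, 1]]; b = [[3, 3, 992], [3, 8], [7, 1]]
`a.append([6, 2])` → a = [[3, 3, 992], [3, 8], [7, 1], [6, 2]]
`print(b[0])` → prints [3, 3, 992]
`print(len(b))` → prints 3
`print(c[0])` → prints [3, 8]

Answer:
[3, 3, 992]
3
[3, 8]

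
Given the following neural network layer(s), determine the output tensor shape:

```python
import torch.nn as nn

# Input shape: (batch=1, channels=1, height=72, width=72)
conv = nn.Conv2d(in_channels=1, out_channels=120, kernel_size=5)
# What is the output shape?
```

Input: (1, 1, 72, 72) -> Output: (1, 120, 68, 68)

Answer: (1, 120, 68, 68)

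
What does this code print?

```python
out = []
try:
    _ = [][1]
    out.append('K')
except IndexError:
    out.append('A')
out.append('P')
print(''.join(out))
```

Execution trace: 'A' (except IndexError) → 'P' (after the try/except). Output: AP

Answer: AP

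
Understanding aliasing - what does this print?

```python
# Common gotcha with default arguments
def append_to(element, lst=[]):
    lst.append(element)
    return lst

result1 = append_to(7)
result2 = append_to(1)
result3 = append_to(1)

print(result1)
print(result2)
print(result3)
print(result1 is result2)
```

Key concept: mutable default argument gotcha.
Step by step:
`result1 = append_to(7)` → result1 = [7]
`result2 = append_to(1)` → result1 = [7, 1] (same object as result2); result2 = [7, 1] (same object as result1)
`result3 = append_to(1)` → result1 = [7, 1, 1] (same object as result2, result3); result2 = [7, 1, 1] (same object as result1, result3); result3 = [7, 1, 1] (same object as result1, result2)
`print(result1)` → prints [7, 1, 1]
`print(result2)` → prints [7, 1, 1]
`print(result3)` → prints [7, 1, 1]
`print(result1 is result2)` → prints True

Answer:
[7, 1, 1]
[7, 1, 1]
[7, 1, 1]
True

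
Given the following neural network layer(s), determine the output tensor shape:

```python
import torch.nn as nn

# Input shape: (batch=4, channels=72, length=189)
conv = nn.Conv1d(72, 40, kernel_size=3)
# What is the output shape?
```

Input: (4, 72, 189) -> Output: (4, 40, 187)

Answer: (4, 40, 187)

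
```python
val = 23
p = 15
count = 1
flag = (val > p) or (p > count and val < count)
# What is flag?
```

Trace:
`val = 23` → val = 23
`p = 15` → p = 15
`count = 1` → count = 1
`flag = (val > p) or (p > count and val < count)` → flag = True
So flag = True

Answer: True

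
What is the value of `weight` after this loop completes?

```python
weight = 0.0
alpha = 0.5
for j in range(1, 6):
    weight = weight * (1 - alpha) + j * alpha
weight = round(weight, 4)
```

Moving average with lr=0.5
`weight` takes the values: 0.0 → 0.5 → 1.25 → 2.125 → 3.0625 → 4.03125 → 4.0312

Answer: 4.0312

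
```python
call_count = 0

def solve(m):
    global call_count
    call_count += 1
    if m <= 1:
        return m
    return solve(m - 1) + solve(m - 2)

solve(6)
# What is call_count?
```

Calls(m) = 1 + Calls(m-1) + Calls(m-2); Calls(0)=Calls(1)=1. For m=6 this gives 25.

Answer: 25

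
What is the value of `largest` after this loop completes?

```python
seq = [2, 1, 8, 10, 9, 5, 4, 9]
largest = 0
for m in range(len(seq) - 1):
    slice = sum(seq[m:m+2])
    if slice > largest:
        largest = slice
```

Max sum of 2-element window in [2, 1, 8, 10, 9, 5, 4, 9]
`largest` takes the values: 0 → 3 → 9 → 18 → 19

Answer: 19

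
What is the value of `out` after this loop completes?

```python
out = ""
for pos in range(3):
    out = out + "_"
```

Repeat '_' 3 times
`out` takes the values: "" → "_" → "__" → "___"

Answer: "___"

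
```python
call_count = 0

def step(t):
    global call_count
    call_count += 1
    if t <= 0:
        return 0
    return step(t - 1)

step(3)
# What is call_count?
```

Linear recursion stepping by 1: 4 calls from t=3 down to ≤0.

Answer: 4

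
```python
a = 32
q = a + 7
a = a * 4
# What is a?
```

Trace:
`a = 32` → a = 32
`q = a + 7` → q = 39
`a = a * 4` → a = 128
So a = 128

Answer: 128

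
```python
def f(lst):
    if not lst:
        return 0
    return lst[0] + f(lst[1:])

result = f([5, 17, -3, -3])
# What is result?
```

5 + 17 + (-3) + (-3) + 0 = 16

Answer: 16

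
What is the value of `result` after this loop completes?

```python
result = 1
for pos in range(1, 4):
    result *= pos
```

3! = 6
`result` takes the values: 1 → 2 → 6

Answer: 6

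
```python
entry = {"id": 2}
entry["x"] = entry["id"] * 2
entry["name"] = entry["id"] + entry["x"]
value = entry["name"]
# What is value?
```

Trace:
`entry = {"id": 2}` → entry = {'id': 2}
`entry["x"] = entry["id"] * 2` → entry = {'id': 2, 'x': 4}
`entry["name"] = entry["id"] + entry["x"]` → entry = {'id': 2, 'x': 4, 'name': 6}
`value = entry["name"]` → value = 6
So value = 6

Answer: 6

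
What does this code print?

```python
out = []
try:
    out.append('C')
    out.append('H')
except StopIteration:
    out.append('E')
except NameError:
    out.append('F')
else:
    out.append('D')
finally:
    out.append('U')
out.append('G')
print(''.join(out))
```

Execution trace: 'C' (try body) → 'H' (try body, no exception) → 'D' (else) → 'U' (finally) → 'G' (after the try/except). Output: CHDUG

Answer: CHDUG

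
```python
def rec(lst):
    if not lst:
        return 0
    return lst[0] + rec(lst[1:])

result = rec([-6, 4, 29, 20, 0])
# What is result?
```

(-6) + 4 + 29 + 20 + 0 + 0 = 47

Answer: 47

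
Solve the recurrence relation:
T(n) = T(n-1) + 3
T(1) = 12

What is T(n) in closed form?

Unrolling: T(n) = T(1) + 3·(n-1) = 12 + 3(n-1) = 3n + 9.

Answer: T(n) = 3n + 9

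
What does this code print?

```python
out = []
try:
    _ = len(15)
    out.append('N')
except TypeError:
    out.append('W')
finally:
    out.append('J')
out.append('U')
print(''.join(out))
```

Execution trace: 'W' (except TypeError) → 'J' (finally) → 'U' (after the try/except). Output: WJU

Answer: WJU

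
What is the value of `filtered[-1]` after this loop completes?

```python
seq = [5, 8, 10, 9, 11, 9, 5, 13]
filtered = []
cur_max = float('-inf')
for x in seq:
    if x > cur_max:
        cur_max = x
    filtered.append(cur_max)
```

Running max ends at 13
`filtered` takes the values: [] → [5] → [5, 8] → [5, 8, 10] → [5, 8, 10, 10] → [5, 8, 10, 10, 11] → [5, 8, 10, 10, 11, 11] → [5, 8, 10, 10, 11, 11, 11] → [5, 8, 10, 10, 11, 11, 11, 13]
So `filtered[-1]` = 13

Answer: 13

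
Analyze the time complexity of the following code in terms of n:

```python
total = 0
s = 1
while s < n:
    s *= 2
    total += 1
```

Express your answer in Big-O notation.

Each loop level contributes: log n. Multiplying the contributions gives O(log n).

Answer: O(log n)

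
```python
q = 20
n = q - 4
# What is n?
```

Trace:
`q = 20` → q = 20
`n = q - 4` → n = 16
So n = 16

Answer: 16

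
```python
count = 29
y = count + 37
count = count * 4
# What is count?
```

Trace:
`count = 29` → count = 29
`y = count + 37` → y = 66
`count = count * 4` → count = 116
So count = 116

Answer: 116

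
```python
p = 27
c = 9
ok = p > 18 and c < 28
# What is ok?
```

Trace:
`p = 27` → p = 27
`c = 9` → c = 9
`ok = p > 18 and c < 28` → ok = True
So ok = True

Answer: True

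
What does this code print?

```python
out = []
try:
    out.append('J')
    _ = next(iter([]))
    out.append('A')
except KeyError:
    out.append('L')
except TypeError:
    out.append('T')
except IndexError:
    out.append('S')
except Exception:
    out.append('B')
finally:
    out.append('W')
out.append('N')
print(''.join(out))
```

Execution trace: 'J' (try body) → 'B' (except Exception) → 'W' (finally) → 'N' (after the try/except). Output: JBWN

Answer: JBWN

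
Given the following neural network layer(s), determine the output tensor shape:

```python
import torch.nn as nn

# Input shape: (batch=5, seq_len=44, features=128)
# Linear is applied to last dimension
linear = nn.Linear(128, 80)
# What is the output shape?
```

Input: (5, 44, 128) -> Output: (5, 44, 80)

Answer: (5, 44, 80)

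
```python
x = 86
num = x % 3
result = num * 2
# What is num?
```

Trace:
`x = 86` → x = 86
`num = x % 3` → num = 2
`result = num * 2` → result = 4
So num = 2

Answer: 2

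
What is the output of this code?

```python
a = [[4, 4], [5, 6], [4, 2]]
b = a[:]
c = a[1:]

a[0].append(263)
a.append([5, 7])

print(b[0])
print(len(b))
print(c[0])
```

Key concept: slice with nested mutation.
Step by step:
`a = [[4, 4], [5, 6], [4, 2]]` → a = [[4, 4], [5, 6], [4, 2]]
`b = a[:]` → b = [[4, 4], [5, 6], [4, 2]]
`c = a[1:]` → c = [[5, 6], [4, 2]]
`a[0].append(263)` → a = [[4, 4, 263], [5, 6], [4, 2]]; b = [[4, 4, 263], [5, 6], [4, 2]]
`a.append([5, 7])` → a = [[4, 4, 263], [5, 6], [4, 2], [5, 7]]
`print(b[0])` → prints [4, 4, 263]
`print(len(b))` → prints 3
`print(c[0])` → prints [5, 6]

Answer:
[4, 4, 263]
3
[5, 6]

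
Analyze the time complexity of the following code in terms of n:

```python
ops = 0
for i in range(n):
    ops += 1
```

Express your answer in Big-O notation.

Each loop level contributes: n. Multiplying the contributions gives O(n).

Answer: O(n)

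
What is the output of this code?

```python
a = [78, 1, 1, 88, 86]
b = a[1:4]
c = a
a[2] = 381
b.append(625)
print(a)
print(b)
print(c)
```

Key concept: slice vs alias.
Step by step:
`a = [78, 1, 1, 88, 86]` → a = [78, 1, 1, 88, 86]
`b = a[1:4]` → b = [1, 1, 88]
`c = a` → c = [78, 1, 1, 88, 86] (same object as a)
`a[2] = 381` → a = [78, 1, 381, 88, 86] (same object as c); c = [78, 1, 381, 88, 86] (same object as a)
`b.append(625)` → b = [1, 1, 88, 625]
`print(a)` → prints [78, 1, 381, 88, 86]
`print(b)` → prints [1, 1, 88, 625]
`print(c)` → prints [78, 1, 381, 88, 86]

Answer:
[78, 1, 381, 88, 86]
[1, 1, 88, 625]
[78, 1, 381, 88, 86]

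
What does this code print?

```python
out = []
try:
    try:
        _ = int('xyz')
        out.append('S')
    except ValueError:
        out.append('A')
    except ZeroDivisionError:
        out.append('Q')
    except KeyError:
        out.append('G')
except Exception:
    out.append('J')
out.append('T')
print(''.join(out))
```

Execution trace: 'A' (inner except ValueError) → 'T' (after the try/except). Output: AT

Answer: AT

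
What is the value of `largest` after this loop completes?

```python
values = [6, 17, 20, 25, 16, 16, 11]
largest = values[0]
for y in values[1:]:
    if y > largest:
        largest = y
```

Maximum of [6, 17, 20, 25, 16, 16, 11]
`largest` takes the values: 6 → 17 → 20 → 25

Answer: 25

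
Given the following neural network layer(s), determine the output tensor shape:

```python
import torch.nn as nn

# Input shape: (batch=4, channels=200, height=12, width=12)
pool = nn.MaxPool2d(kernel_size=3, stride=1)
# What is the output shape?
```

Input: (4, 200, 12, 12) -> Output: (4, 200, 10, 10)

Answer: (4, 200, 10, 10)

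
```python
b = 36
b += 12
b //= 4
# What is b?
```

Trace:
`b = 36` → b = 36
`b += 12` → b = 48
`b //= 4` → b = 12
So b = 12

Answer: 12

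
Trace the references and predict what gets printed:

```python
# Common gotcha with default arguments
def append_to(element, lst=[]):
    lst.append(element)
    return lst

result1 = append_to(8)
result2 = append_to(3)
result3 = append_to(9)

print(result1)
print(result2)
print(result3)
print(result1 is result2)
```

Key concept: mutable default argument gotcha.
Step by step:
`result1 = append_to(8)` → result1 = [8]
`result2 = append_to(3)` → result1 = [8, 3] (same object as result2); result2 = [8, 3] (same object as result1)
`result3 = append_to(9)` → result1 = [8, 3, 9] (same object as result2, result3); result2 = [8, 3, 9] (same object as result1, result3); result3 = [8, 3, 9] (same object as result1, result2)
`print(result1)` → prints [8, 3, 9]
`print(result2)` → prints [8, 3, 9]
`print(result3)` → prints [8, 3, 9]
`print(result1 is result2)` → prints True

Answer:
[8, 3, 9]
[8, 3, 9]
[8, 3, 9]
True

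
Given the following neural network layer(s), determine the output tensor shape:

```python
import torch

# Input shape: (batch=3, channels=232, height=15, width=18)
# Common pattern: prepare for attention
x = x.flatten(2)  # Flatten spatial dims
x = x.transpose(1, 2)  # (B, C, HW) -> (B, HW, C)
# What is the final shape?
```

Input: (3, 232, 15, 18) -> after flatten(2): (3, 232, 270) -> Output: (3, 270, 232)

Answer: (3, 270, 232)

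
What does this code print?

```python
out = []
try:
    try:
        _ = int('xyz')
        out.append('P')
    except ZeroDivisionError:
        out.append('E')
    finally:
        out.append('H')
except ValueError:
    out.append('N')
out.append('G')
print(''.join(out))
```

Execution trace: 'H' (finally) → 'N' (outer except ValueError) → 'G' (after the try/except). Output: HNG

Answer: HNG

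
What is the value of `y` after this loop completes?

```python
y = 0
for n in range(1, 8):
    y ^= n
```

XOR of 1 to 7
`y` takes the values: 0 → 1 → 3 → 0 → 4 → 1 → 7 → 0

Answer: 0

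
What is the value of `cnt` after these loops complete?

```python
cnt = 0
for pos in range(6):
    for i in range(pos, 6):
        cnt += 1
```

Upper triangle: 6 + 5 + ... + 1
`cnt` takes the values: 0 → 1 → 2 → 3 → 4 → 5 → 6 → 7 → 8 → 9 → 10 → 11 → 12 → 13 → 14 → 15 → 16 → 17 → 18 → 19 → 20 → 21

Answer: 21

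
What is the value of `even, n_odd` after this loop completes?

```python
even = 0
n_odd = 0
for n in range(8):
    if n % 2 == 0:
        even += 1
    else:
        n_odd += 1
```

Count evens and odds in range(8)
`even, n_odd` takes the values: (0, 0) → (1, 0) → (1, 1) → (2, 1) → (2, 2) → (3, 2) → (3, 3) → (4, 3) → (4, 4)

Answer: 4, 4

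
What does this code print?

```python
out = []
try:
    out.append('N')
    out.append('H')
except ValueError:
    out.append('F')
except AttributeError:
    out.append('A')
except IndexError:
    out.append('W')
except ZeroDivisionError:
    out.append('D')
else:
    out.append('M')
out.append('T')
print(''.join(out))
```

Execution trace: 'N' (try body) → 'H' (try body, no exception) → 'M' (else) → 'T' (after the try/except). Output: NHMT

Answer: NHMT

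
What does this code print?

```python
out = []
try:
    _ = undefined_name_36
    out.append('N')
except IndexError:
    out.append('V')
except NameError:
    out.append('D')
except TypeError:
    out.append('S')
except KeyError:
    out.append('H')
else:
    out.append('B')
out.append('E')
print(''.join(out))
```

Execution trace: 'D' (except NameError) → 'E' (after the try/except). Output: DE

Answer: DE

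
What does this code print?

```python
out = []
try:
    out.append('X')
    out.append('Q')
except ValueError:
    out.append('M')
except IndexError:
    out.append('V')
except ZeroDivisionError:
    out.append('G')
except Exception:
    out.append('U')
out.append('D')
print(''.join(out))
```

Execution trace: 'X' (try body) → 'Q' (try body, no exception) → 'D' (after the try/except). Output: XQD

Answer: XQD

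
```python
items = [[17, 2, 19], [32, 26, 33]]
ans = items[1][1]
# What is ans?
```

Trace:
`items = [[17, 2, 19], [32, 26, 33]]` → items = [[17, 2, 19], [32, 26, 33]]
`ans = items[1][1]` → ans = 26
So ans = 26

Answer: 26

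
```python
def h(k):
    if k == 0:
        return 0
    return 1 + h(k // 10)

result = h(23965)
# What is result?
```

Count of digits of 23965: 5

Answer: 5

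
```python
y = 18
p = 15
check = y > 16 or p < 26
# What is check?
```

Trace:
`y = 18` → y = 18
`p = 15` → p = 15
`check = y > 16 or p < 26` → check = True
So check = True

Answer: True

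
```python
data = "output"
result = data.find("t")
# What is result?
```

Trace:
`data = "output"` → data = 'output'
`result = data.find("t")` → result = 2
So result = 2

Answer: 2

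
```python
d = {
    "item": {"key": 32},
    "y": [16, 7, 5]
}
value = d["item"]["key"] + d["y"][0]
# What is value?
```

Trace:
`d = { ...` → d = {'item': {'key': 32}, 'y': [16, 7, 5]}
`value = d["item"]["key"] + d["y"][0]` → value = 48
So value = 48

Answer: 48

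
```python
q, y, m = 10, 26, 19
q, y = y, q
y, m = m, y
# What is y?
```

Trace:
`q, y, m = 10, 26, 19` → q = 10; y = 26; m = 19
`q, y = y, q` → q = 26; y = 10
`y, m = m, y` → y = 19; m = 10
So y = 19

Answer: 19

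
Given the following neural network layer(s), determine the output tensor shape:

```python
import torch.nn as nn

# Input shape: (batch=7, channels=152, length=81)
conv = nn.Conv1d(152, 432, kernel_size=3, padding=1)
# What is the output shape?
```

Input: (7, 152, 81) -> Output: (7, 432, 81)

Answer: (7, 432, 81)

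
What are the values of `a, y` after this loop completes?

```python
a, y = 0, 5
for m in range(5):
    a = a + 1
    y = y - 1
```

a goes 0→5, y goes 5→0
`a, y` takes the values: (0, 5) → (1, 5) → (1, 4) → (2, 4) → (2, 3) → (3, 3) → (3, 2) → (4, 2) → (4, 1) → (5, 1) → (5, 0)

Answer: 5, 0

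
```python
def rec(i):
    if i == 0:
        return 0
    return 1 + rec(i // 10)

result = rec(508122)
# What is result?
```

Count of digits of 508122: 6

Answer: 6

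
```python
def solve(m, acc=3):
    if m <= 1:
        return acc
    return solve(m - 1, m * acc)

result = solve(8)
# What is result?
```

Accumulator trace (n, acc): (8, 3) -> (7, 24) -> (6, 168) -> (5, 1008) -> (4, 5040) -> (3, 20160) -> (2, 60480) -> (1, 120960) -> return 120960

Answer: 120960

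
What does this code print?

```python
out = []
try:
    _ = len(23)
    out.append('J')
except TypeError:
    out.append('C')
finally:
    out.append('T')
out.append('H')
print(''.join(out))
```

Execution trace: 'C' (except TypeError) → 'T' (finally) → 'H' (after the try/except). Output: CTH

Answer: CTH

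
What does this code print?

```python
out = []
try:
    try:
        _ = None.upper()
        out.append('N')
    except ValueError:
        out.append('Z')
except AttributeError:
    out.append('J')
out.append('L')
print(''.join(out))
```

Execution trace: 'J' (outer except AttributeError) → 'L' (after the try/except). Output: JL

Answer: JL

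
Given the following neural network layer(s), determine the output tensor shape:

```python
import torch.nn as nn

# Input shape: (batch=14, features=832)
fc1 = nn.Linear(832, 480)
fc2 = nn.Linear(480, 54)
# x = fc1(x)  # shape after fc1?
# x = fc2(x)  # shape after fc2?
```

Input: (14, 832) -> after fc1: (14, 480) -> Output: (14, 54)

Answer: (14, 54)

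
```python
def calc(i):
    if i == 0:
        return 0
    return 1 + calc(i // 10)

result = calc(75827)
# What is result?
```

Count of digits of 75827: 5

Answer: 5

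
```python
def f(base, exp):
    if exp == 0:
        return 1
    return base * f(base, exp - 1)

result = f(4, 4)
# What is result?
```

f(4, 4) = 4 * 4 * 4 * 4 = 256

Answer: 256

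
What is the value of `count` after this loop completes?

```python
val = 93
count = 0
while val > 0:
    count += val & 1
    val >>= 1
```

Count set bits in 93 (binary: 0b1011101)
`count` takes the values: 0 → 1 → 2 → 3 → 4 → 5

Answer: 5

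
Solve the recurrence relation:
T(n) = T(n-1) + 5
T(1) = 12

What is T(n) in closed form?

Unrolling: T(n) = T(1) + 5·(n-1) = 12 + 5(n-1) = 5n + 7.

Answer: T(n) = 5n + 7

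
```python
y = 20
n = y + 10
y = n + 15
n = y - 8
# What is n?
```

Trace:
`y = 20` → y = 20
`n = y + 10` → n = 30
`y = n + 15` → y = 45
`n = y - 8` → n = 37
So n = 37

Answer: 37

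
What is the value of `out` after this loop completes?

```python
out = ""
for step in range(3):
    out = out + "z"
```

Repeat 'z' 3 times
`out` takes the values: "" → "z" → "zz" → "zzz"

Answer: "zzz"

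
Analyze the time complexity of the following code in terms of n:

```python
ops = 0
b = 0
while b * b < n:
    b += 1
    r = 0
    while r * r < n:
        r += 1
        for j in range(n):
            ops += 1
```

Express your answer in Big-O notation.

Each loop level contributes: √n × √n × n. Multiplying the contributions gives O(n^2).

Answer: O(n^2)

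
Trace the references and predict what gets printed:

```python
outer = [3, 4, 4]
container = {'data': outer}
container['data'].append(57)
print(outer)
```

Key concept: dict holds reference to list.
Step by step:
`outer = [3, 4, 4]` → outer = [3, 4, 4]
`container = {'data': outer}` → container = {'data': [3, 4, 4]}
`container['data'].append(57)` → outer = [3, 4, 4, 57]; container = {'data': [3, 4, 4, 57]}
`print(outer)` → prints [3, 4, 4, 57]

Answer: [3, 4, 4, 57]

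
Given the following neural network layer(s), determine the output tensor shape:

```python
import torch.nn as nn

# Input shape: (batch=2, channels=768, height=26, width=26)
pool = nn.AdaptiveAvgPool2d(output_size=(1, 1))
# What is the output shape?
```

Input: (2, 768, 26, 26) -> Output: (2, 768, 1, 1)

Answer: (2, 768, 1, 1)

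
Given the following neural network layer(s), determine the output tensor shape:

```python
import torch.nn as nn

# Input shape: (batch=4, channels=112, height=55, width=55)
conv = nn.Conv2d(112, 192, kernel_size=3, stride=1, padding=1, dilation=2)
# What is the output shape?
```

Input: (4, 112, 55, 55) -> Output: (4, 192, 53, 53)

Answer: (4, 192, 53, 53)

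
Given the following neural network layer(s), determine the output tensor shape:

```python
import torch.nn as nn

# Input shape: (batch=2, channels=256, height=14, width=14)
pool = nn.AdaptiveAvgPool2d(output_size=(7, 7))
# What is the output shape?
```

Input: (2, 256, 14, 14) -> Output: (2, 256, 7, 7)

Answer: (2, 256, 7, 7)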